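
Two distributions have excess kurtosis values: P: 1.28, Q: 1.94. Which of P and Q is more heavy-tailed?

Q

Higher excess kurtosis ⇒ heavier tails relative to the normal distribution.
1.28 vs 1.94: the larger is 1.94, so Q has heavier tails.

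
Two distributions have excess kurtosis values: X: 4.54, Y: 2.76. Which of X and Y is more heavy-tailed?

Higher excess kurtosis ⇒ heavier tails relative to the normal distribution.
4.54 vs 2.76: the larger is 4.54, so X has heavier tails.

X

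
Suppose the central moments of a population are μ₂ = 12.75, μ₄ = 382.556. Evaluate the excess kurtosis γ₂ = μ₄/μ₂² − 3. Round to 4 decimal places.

μ₂² = 12.75² = 162.56250
μ₄/μ₂² = 382.556 / 162.56250 = 2.35329
γ₂ = 2.35329 − 3 ≈ -0.6467

-0.6467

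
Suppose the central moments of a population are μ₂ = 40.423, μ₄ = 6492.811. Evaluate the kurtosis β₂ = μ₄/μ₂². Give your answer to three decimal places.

μ₂² = 40.423² = 1634.01893
μ₄/μ₂² = 6492.811 / 1634.01893 = 3.97352
β₂ ≈ 3.974

3.974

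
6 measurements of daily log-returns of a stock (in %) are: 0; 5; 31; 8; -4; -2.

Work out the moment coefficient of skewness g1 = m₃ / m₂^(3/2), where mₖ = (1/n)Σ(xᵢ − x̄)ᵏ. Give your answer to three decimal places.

1.341

x̄ = (0 + 5 + 31 + 8 - 4 - 2) / 6 = 6.3333
deviations (xᵢ − x̄): -6.3333, -1.3333, 24.6667, 1.6667, -10.3333, -8.3333
Σ(xᵢ − x̄)² = 829.3333 ⇒ m₂ = 829.3333/6 = 138.22222
Σ(xᵢ − x̄)³ = 13074.4444 ⇒ m₃ = 13074.4444/6 = 2179.07407
m₂^(3/2) = 138.22222^(1.5) = 1625.05029
g1 = m₃ / m₂^(3/2) = 2179.07407 / 1625.05029 ≈ 1.341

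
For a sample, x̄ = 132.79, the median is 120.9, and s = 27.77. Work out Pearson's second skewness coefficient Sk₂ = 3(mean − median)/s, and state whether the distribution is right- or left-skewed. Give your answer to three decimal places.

1.284, right-skewed

Sk₂ = 3(132.79 − 120.9) / 27.77 = 3 × 11.8900 / 27.77
    = 35.6700 / 27.77 ≈ 1.284
Sk₂ > 0 ⇒ mean > median ⇒ right-skewed (positive skew).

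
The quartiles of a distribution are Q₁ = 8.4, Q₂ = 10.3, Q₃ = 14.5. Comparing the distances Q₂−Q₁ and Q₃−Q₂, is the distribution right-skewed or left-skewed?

right-skewed

Q₂ − Q₁ = 1.9;  Q₃ − Q₂ = 4.2
Q₃ − Q₂ > Q₂ − Q₁ ⇒ the upper half is more spread out ⇒ right-skewed.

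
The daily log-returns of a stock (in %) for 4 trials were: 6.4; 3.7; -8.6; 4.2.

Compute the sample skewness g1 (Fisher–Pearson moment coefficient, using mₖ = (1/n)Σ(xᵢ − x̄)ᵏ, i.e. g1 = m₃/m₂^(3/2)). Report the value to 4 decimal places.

x̄ = (6.4 + 3.7 - 8.6 + 4.2) / 4 = 1.4250
deviations (xᵢ − x̄): 4.9750, 2.2750, -10.0250, 2.7750
Σ(xᵢ − x̄)² = 138.1275 ⇒ m₂ = 138.1275/4 = 34.53188
Σ(xᵢ − x̄)³ = -851.2406 ⇒ m₃ = -851.2406/4 = -212.81016
m₂^(3/2) = 34.53188^(1.5) = 202.92252
g1 = m₃ / m₂^(3/2) = -212.81016 / 202.92252 ≈ -1.0487

-1.0487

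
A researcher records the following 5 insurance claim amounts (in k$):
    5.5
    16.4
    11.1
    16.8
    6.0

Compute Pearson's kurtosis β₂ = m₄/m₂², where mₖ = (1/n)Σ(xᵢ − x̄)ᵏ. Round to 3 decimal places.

1.259

x̄ = 11.1600
Σ(xᵢ − x̄)² = 117.9320 ⇒ m₂ = 23.58640
Σ(xᵢ − x̄)⁴ = 3500.9727 ⇒ m₄ = 700.19454
m₂² = 556.31826
β₂ = m₄/m₂² = 700.19454 / 556.31826 ≈ 1.259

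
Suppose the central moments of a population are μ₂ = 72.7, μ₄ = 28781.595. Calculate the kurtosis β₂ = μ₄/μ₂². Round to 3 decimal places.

μ₂² = 72.7² = 5285.29000
μ₄/μ₂² = 28781.595 / 5285.29000 = 5.44560
β₂ ≈ 5.446

5.446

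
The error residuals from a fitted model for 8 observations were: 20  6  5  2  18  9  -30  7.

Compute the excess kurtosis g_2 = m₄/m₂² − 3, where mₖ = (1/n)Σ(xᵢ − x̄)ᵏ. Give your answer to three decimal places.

x̄ = 4.6250
Σ(xᵢ − x̄)² = 1647.8750 ⇒ m₂ = 205.98438
Σ(xᵢ − x̄)⁴ = 1525670.3691 ⇒ m₄ = 190708.79614
m₂² = 42429.56274
g_2 = m₄/m₂² − 3 = 4.49472 − 3 ≈ 1.495

1.495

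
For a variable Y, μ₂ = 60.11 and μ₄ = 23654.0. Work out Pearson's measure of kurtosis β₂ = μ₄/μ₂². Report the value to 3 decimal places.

μ₂² = 60.11² = 3613.21210
μ₄/μ₂² = 23654.0 / 3613.21210 = 6.54653
β₂ ≈ 6.547

6.547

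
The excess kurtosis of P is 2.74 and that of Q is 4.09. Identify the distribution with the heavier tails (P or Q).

Higher excess kurtosis ⇒ heavier tails relative to the normal distribution.
2.74 vs 4.09: the larger is 4.09, so Q has heavier tails.

Q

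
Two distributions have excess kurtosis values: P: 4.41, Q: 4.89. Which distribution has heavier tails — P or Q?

Higher excess kurtosis ⇒ heavier tails relative to the normal distribution.
4.41 vs 4.89: the larger is 4.89, so Q has heavier tails.

Q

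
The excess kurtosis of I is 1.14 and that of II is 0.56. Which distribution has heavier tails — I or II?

I

Higher excess kurtosis ⇒ heavier tails relative to the normal distribution.
1.14 vs 0.56: the larger is 1.14, so I has heavier tails.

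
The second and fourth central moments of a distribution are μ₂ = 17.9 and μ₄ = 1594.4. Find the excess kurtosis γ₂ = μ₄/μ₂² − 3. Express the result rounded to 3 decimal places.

μ₂² = 17.9² = 320.41000
μ₄/μ₂² = 1594.4 / 320.41000 = 4.97612
γ₂ = 4.97612 − 3 ≈ 1.976

1.976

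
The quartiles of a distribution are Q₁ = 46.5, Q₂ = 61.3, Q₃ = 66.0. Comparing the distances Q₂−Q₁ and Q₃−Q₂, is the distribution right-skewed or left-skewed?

Q₂ − Q₁ = 14.8;  Q₃ − Q₂ = 4.7
Q₂ − Q₁ > Q₃ − Q₂ ⇒ the lower half is more spread out ⇒ left-skewed.

left-skewed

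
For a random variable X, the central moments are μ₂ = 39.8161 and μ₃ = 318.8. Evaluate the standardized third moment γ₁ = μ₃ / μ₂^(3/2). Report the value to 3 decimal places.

σ = √μ₂ = √39.8161 = 6.31000
σ³ = μ₂^(3/2) = 251.23959
γ₁ = μ₃/σ³ = 318.8 / 251.23959 ≈ 1.269

1.269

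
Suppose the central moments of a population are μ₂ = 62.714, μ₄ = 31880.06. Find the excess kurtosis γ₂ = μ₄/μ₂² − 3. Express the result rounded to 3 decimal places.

μ₂² = 62.714² = 3933.04580
μ₄/μ₂² = 31880.06 / 3933.04580 = 8.10569
γ₂ = 8.10569 − 3 ≈ 5.106

5.106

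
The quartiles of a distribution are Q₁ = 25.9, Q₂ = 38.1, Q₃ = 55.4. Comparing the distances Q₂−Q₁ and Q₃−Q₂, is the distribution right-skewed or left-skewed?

right-skewed

Q₂ − Q₁ = 12.2;  Q₃ − Q₂ = 17.3
Q₃ − Q₂ > Q₂ − Q₁ ⇒ the upper half is more spread out ⇒ right-skewed.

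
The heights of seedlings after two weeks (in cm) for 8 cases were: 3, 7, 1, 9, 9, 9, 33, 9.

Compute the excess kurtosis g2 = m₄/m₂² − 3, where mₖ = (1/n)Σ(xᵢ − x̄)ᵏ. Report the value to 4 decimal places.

2.1178

x̄ = 10.0000
Σ(xᵢ − x̄)² = 672.0000 ⇒ m₂ = 84.00000
Σ(xᵢ − x̄)⁴ = 288888.0000 ⇒ m₄ = 36111.00000
m₂² = 7056.00000
g2 = m₄/m₂² − 3 = 5.11777 − 3 ≈ 2.1178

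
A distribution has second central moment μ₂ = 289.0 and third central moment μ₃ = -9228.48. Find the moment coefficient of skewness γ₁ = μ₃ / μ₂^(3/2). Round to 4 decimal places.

σ = √μ₂ = √289.0 = 17.00000
σ³ = μ₂^(3/2) = 4913.00000
γ₁ = μ₃/σ³ = -9228.48 / 4913.00000 ≈ -1.8784

-1.8784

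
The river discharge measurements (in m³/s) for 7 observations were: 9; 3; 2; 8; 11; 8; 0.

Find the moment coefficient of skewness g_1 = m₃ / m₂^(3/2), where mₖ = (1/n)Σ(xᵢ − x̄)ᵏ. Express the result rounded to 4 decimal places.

x̄ = (9 + 3 + 2 + 8 + 11 + 8 + 0) / 7 = 5.8571
deviations (xᵢ − x̄): 3.1429, -2.8571, -3.8571, 2.1429, 5.1429, 2.1429, -5.8571
Σ(xᵢ − x̄)² = 102.8571 ⇒ m₂ = 102.8571/7 = 14.69388
Σ(xᵢ − x̄)³ = -94.8980 ⇒ m₃ = -94.8980/7 = -13.55685
m₂^(3/2) = 14.69388^(1.5) = 56.32544
g_1 = m₃ / m₂^(3/2) = -13.55685 / 56.32544 ≈ -0.2407

-0.2407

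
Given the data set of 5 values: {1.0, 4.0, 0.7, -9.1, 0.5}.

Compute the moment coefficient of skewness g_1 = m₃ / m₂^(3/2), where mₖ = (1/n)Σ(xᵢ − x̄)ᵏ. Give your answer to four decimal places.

x̄ = (1.0 + 4.0 + 0.7 - 9.1 + 0.5) / 5 = -0.5800
deviations (xᵢ − x̄): 1.5800, 4.5800, 1.2800, -8.5200, 1.0800
Σ(xᵢ − x̄)² = 98.8680 ⇒ m₂ = 98.8680/5 = 19.77360
Σ(xᵢ − x̄)³ = -515.0971 ⇒ m₃ = -515.0971/5 = -103.01942
m₂^(3/2) = 19.77360^(1.5) = 87.92829
g_1 = m₃ / m₂^(3/2) = -103.01942 / 87.92829 ≈ -1.1716

-1.1716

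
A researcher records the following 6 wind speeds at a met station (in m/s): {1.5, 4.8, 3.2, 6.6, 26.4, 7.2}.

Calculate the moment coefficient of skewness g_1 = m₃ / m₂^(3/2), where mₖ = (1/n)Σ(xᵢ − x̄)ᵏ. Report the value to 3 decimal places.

x̄ = (1.5 + 4.8 + 3.2 + 6.6 + 26.4 + 7.2) / 6 = 8.2833
deviations (xᵢ − x̄): -6.7833, -3.4833, -5.0833, -1.6833, 18.1167, -1.0833
Σ(xᵢ − x̄)² = 416.2083 ⇒ m₂ = 416.2083/6 = 69.36806
Σ(xᵢ − x̄)³ = 5454.3494 ⇒ m₃ = 5454.3494/6 = 909.05824
m₂^(3/2) = 69.36806^(1.5) = 577.74911
g_1 = m₃ / m₂^(3/2) = 909.05824 / 577.74911 ≈ 1.573

1.573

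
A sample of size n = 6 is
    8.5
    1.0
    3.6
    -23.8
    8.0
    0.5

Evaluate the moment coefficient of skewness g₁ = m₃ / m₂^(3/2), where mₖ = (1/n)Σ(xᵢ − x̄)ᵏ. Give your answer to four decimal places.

x̄ = (8.5 + 1.0 + 3.6 - 23.8 + 8.0 + 0.5) / 6 = -0.3667
deviations (xᵢ − x̄): 8.8667, 1.3667, 3.9667, -23.4333, 8.3667, 0.8667
Σ(xᵢ − x̄)² = 716.0933 ⇒ m₂ = 716.0933/6 = 119.34889
Σ(xᵢ − x̄)³ = -11519.3676 ⇒ m₃ = -11519.3676/6 = -1919.89459
m₂^(3/2) = 119.34889^(1.5) = 1303.84982
g₁ = m₃ / m₂^(3/2) = -1919.89459 / 1303.84982 ≈ -1.4725

-1.4725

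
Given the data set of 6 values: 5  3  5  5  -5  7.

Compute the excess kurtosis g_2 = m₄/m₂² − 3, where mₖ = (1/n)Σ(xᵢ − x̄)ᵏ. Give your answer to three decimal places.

x̄ = 3.3333
Σ(xᵢ − x̄)² = 91.3333 ⇒ m₂ = 15.22222
Σ(xᵢ − x̄)⁴ = 5026.4444 ⇒ m₄ = 837.74074
m₂² = 231.71605
g_2 = m₄/m₂² − 3 = 3.61538 − 3 ≈ 0.615

0.615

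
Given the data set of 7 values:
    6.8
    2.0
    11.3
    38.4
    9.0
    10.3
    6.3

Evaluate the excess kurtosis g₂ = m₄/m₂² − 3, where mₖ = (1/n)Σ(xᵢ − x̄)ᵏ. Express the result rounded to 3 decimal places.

1.605

x̄ = 12.0143
Σ(xᵢ − x̄)² = 868.8686 ⇒ m₂ = 124.12408
Σ(xᵢ − x̄)⁴ = 496656.8487 ⇒ m₄ = 70950.97839
m₂² = 15406.78764
g₂ = m₄/m₂² − 3 = 4.60518 − 3 ≈ 1.605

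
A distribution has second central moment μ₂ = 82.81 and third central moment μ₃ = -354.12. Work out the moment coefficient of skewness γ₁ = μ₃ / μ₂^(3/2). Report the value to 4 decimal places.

σ = √μ₂ = √82.81 = 9.10000
σ³ = μ₂^(3/2) = 753.57100
γ₁ = μ₃/σ³ = -354.12 / 753.57100 ≈ -0.4699

-0.4699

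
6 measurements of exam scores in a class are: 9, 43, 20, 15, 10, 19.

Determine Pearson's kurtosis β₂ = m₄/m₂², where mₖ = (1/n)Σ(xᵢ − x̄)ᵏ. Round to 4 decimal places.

3.3416

x̄ = 19.3333
Σ(xᵢ − x̄)² = 773.3333 ⇒ m₂ = 128.88889
Σ(xᵢ − x̄)⁴ = 333067.1111 ⇒ m₄ = 55511.18519
m₂² = 16612.34568
β₂ = m₄/m₂² = 55511.18519 / 16612.34568 ≈ 3.3416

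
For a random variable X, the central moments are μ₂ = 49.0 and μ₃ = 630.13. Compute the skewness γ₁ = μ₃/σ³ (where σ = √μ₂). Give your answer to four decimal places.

1.8371

σ = √μ₂ = √49.0 = 7.00000
σ³ = μ₂^(3/2) = 343.00000
γ₁ = μ₃/σ³ = 630.13 / 343.00000 ≈ 1.8371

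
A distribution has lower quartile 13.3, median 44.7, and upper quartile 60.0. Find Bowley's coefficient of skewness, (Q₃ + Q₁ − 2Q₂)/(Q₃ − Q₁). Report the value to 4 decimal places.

-0.3448

numerator: Q₃ + Q₁ − 2Q₂ = 60.0 + 13.3 − 2×44.7 = -16.1000
denominator: Q₃ − Q₁ = 60.0 − 13.3 = 46.7000
Bowley skewness = -16.1000 / 46.7000 ≈ -0.3448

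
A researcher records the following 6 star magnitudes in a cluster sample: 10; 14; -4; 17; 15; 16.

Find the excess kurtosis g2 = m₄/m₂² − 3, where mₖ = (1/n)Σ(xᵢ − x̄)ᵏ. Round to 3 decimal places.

x̄ = 11.3333
Σ(xᵢ − x̄)² = 311.3333 ⇒ m₂ = 51.88889
Σ(xᵢ − x̄)⁴ = 57017.1111 ⇒ m₄ = 9502.85185
m₂² = 2692.45679
g2 = m₄/m₂² − 3 = 3.52944 − 3 ≈ 0.529

0.529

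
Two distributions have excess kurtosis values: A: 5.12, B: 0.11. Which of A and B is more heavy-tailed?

Higher excess kurtosis ⇒ heavier tails relative to the normal distribution.
5.12 vs 0.11: the larger is 5.12, so A has heavier tails.

A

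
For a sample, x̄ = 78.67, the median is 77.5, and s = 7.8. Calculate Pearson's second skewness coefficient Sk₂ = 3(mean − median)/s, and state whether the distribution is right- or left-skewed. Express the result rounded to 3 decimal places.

0.450, right-skewed

Sk₂ = 3(78.67 − 77.5) / 7.8 = 3 × 1.1700 / 7.8
    = 3.5100 / 7.8 ≈ 0.450
Sk₂ > 0 ⇒ mean > median ⇒ right-skewed (positive skew).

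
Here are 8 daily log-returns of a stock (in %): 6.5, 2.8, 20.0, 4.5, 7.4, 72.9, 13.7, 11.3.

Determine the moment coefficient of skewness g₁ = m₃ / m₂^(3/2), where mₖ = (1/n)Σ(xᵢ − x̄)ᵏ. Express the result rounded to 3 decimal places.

x̄ = (6.5 + 2.8 + 20.0 + 4.5 + 7.4 + 72.9 + 13.7 + 11.3) / 8 = 17.3875
deviations (xᵢ − x̄): -10.8875, -14.5875, 2.6125, -12.8875, -9.9875, 55.5125, -3.6875, -6.0875
Σ(xᵢ − x̄)² = 3736.2888 ⇒ m₂ = 3736.2888/8 = 467.03609
Σ(xᵢ − x̄)³ = 163280.0738 ⇒ m₃ = 163280.0738/8 = 20410.00923
m₂^(3/2) = 467.03609^(1.5) = 10093.12537
g₁ = m₃ / m₂^(3/2) = 20410.00923 / 10093.12537 ≈ 2.022

2.022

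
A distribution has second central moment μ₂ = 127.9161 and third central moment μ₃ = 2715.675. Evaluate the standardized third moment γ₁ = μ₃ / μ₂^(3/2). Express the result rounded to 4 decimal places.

1.8771

σ = √μ₂ = √127.9161 = 11.31000
σ³ = μ₂^(3/2) = 1446.73109
γ₁ = μ₃/σ³ = 2715.675 / 1446.73109 ≈ 1.8771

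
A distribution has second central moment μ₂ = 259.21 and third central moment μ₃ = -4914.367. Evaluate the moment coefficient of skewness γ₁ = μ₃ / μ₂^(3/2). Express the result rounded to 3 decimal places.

σ = √μ₂ = √259.21 = 16.10000
σ³ = μ₂^(3/2) = 4173.28100
γ₁ = μ₃/σ³ = -4914.367 / 4173.28100 ≈ -1.178

-1.178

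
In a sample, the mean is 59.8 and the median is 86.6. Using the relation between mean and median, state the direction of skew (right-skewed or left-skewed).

mean − median = 59.8 − 86.6 = -26.8
mean < median ⇒ the longer tail is on the left ⇒ left-skewed (negatively skewed).

left-skewed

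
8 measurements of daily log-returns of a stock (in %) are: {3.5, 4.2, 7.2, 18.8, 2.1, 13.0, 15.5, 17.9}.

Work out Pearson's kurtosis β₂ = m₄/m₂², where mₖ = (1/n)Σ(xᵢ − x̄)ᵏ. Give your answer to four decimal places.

1.3275

x̄ = 10.2750
Σ(xᵢ − x̄)² = 324.6350 ⇒ m₂ = 40.57938
Σ(xᵢ − x̄)⁴ = 17487.1766 ⇒ m₄ = 2185.89707
m₂² = 1646.68568
β₂ = m₄/m₂² = 2185.89707 / 1646.68568 ≈ 1.3275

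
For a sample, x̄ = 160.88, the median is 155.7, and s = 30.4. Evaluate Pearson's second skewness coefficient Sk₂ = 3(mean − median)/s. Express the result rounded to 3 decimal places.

0.511

Sk₂ = 3(160.88 − 155.7) / 30.4 = 3 × 5.1800 / 30.4
    = 15.5400 / 30.4 ≈ 0.511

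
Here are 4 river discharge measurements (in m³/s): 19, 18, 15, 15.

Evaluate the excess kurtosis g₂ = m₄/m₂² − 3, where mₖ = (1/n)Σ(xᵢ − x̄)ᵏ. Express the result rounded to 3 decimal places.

x̄ = 16.7500
Σ(xᵢ − x̄)² = 12.7500 ⇒ m₂ = 3.18750
Σ(xᵢ − x̄)⁴ = 46.8281 ⇒ m₄ = 11.70703
m₂² = 10.16016
g₂ = m₄/m₂² − 3 = 1.15225 − 3 ≈ -1.848

-1.848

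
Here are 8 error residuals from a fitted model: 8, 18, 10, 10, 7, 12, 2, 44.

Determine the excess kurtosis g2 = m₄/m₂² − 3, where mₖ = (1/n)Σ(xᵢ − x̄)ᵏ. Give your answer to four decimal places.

1.8629

x̄ = 13.8750
Σ(xᵢ − x̄)² = 1180.8750 ⇒ m₂ = 147.60938
Σ(xᵢ − x̄)⁴ = 847648.2129 ⇒ m₄ = 105956.02661
m₂² = 21788.52759
g2 = m₄/m₂² − 3 = 4.86293 − 3 ≈ 1.8629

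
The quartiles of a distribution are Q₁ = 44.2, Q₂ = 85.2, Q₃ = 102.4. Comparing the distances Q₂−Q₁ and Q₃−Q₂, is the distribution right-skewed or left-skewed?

Q₂ − Q₁ = 41.0;  Q₃ − Q₂ = 17.2
Q₂ − Q₁ > Q₃ − Q₂ ⇒ the lower half is more spread out ⇒ left-skewed.

left-skewed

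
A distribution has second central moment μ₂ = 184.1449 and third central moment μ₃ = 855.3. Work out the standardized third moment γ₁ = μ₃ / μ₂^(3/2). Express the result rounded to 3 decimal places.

σ = √μ₂ = √184.1449 = 13.57000
σ³ = μ₂^(3/2) = 2498.84629
γ₁ = μ₃/σ³ = 855.3 / 2498.84629 ≈ 0.342

0.342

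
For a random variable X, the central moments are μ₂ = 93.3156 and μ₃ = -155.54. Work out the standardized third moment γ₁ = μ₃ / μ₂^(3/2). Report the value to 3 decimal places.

σ = √μ₂ = √93.3156 = 9.66000
σ³ = μ₂^(3/2) = 901.42870
γ₁ = μ₃/σ³ = -155.54 / 901.42870 ≈ -0.173

-0.173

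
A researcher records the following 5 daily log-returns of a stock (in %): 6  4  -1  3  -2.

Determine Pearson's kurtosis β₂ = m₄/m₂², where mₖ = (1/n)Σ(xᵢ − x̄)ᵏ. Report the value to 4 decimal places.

x̄ = 2.0000
Σ(xᵢ − x̄)² = 46.0000 ⇒ m₂ = 9.20000
Σ(xᵢ − x̄)⁴ = 610.0000 ⇒ m₄ = 122.00000
m₂² = 84.64000
β₂ = m₄/m₂² = 122.00000 / 84.64000 ≈ 1.4414

1.4414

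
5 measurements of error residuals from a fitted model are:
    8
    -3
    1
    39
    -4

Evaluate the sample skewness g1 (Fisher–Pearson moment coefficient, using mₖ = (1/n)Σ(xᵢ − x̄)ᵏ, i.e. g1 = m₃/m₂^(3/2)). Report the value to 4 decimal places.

x̄ = (8 - 3 + 1 + 39 - 4) / 5 = 8.2000
deviations (xᵢ − x̄): -0.2000, -11.2000, -7.2000, 30.8000, -12.2000
Σ(xᵢ − x̄)² = 1274.8000 ⇒ m₂ = 1274.8000/5 = 254.96000
Σ(xᵢ − x̄)³ = 25624.0800 ⇒ m₃ = 25624.0800/5 = 5124.81600
m₂^(3/2) = 254.96000^(1.5) = 4071.06537
g1 = m₃ / m₂^(3/2) = 5124.81600 / 4071.06537 ≈ 1.2588

1.2588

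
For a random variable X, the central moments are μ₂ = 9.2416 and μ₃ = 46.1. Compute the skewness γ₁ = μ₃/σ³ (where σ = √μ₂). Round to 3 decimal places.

1.641

σ = √μ₂ = √9.2416 = 3.04000
σ³ = μ₂^(3/2) = 28.09446
γ₁ = μ₃/σ³ = 46.1 / 28.09446 ≈ 1.641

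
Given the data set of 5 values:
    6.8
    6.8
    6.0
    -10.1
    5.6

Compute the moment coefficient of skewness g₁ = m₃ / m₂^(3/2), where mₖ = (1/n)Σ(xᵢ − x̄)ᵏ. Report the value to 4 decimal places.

x̄ = (6.8 + 6.8 + 6.0 - 10.1 + 5.6) / 5 = 3.0200
deviations (xᵢ − x̄): 3.7800, 3.7800, 2.9800, -13.1200, 2.5800
Σ(xᵢ − x̄)² = 216.2480 ⇒ m₂ = 216.2480/5 = 43.24960
Σ(xᵢ − x̄)³ = -2106.7459 ⇒ m₃ = -2106.7459/5 = -421.34918
m₂^(3/2) = 43.24960^(1.5) = 284.42852
g₁ = m₃ / m₂^(3/2) = -421.34918 / 284.42852 ≈ -1.4814

-1.4814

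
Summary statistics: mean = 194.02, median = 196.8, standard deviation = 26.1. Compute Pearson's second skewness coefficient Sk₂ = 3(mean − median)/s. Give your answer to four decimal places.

-0.3195

Sk₂ = 3(194.02 − 196.8) / 26.1 = 3 × -2.7800 / 26.1
    = -8.3400 / 26.1 ≈ -0.3195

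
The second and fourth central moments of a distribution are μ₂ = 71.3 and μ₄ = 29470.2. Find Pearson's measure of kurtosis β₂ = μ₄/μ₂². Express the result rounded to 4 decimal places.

μ₂² = 71.3² = 5083.69000
μ₄/μ₂² = 29470.2 / 5083.69000 = 5.79701
β₂ ≈ 5.7970

5.7970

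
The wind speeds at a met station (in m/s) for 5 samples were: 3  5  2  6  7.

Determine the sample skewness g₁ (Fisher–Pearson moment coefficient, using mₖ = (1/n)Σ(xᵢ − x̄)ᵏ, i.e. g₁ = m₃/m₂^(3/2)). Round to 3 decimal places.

x̄ = (3 + 5 + 2 + 6 + 7) / 5 = 4.6000
deviations (xᵢ − x̄): -1.6000, 0.4000, -2.6000, 1.4000, 2.4000
Σ(xᵢ − x̄)² = 17.2000 ⇒ m₂ = 17.2000/5 = 3.44000
Σ(xᵢ − x̄)³ = -5.0400 ⇒ m₃ = -5.0400/5 = -1.00800
m₂^(3/2) = 3.44000^(1.5) = 6.38025
g₁ = m₃ / m₂^(3/2) = -1.00800 / 6.38025 ≈ -0.158

-0.158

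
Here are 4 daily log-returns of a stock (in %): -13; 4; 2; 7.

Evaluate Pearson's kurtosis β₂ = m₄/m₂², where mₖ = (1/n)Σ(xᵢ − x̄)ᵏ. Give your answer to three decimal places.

x̄ = 0.0000
Σ(xᵢ − x̄)² = 238.0000 ⇒ m₂ = 59.50000
Σ(xᵢ − x̄)⁴ = 31234.0000 ⇒ m₄ = 7808.50000
m₂² = 3540.25000
β₂ = m₄/m₂² = 7808.50000 / 3540.25000 ≈ 2.206

2.206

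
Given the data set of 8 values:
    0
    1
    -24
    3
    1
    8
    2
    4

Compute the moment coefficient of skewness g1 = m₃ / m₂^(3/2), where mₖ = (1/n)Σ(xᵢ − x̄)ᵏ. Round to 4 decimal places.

x̄ = (0 + 1 - 24 + 3 + 1 + 8 + 2 + 4) / 8 = -0.6250
deviations (xᵢ − x̄): 0.6250, 1.6250, -23.3750, 3.6250, 1.6250, 8.6250, 2.6250, 4.6250
Σ(xᵢ − x̄)² = 667.8750 ⇒ m₂ = 667.8750/8 = 83.48438
Σ(xᵢ − x̄)³ = -11956.7813 ⇒ m₃ = -11956.7813/8 = -1494.59766
m₂^(3/2) = 83.48438^(1.5) = 762.79493
g1 = m₃ / m₂^(3/2) = -1494.59766 / 762.79493 ≈ -1.9594

-1.9594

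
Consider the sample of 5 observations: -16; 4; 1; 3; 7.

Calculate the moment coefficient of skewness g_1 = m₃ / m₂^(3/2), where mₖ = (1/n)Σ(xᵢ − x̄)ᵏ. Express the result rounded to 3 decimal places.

-1.287

x̄ = (-16 + 4 + 1 + 3 + 7) / 5 = -0.2000
deviations (xᵢ − x̄): -15.8000, 4.2000, 1.2000, 3.2000, 7.2000
Σ(xᵢ − x̄)² = 330.8000 ⇒ m₂ = 330.8000/5 = 66.16000
Σ(xᵢ − x̄)³ = -3462.4800 ⇒ m₃ = -3462.4800/5 = -692.49600
m₂^(3/2) = 66.16000^(1.5) = 538.13749
g_1 = m₃ / m₂^(3/2) = -692.49600 / 538.13749 ≈ -1.287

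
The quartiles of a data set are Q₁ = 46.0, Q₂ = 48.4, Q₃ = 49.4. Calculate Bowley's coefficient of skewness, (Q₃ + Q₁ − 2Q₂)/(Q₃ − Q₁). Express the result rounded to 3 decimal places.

-0.412

numerator: Q₃ + Q₁ − 2Q₂ = 49.4 + 46.0 − 2×48.4 = -1.4000
denominator: Q₃ − Q₁ = 49.4 − 46.0 = 3.4000
Bowley skewness = -1.4000 / 3.4000 ≈ -0.412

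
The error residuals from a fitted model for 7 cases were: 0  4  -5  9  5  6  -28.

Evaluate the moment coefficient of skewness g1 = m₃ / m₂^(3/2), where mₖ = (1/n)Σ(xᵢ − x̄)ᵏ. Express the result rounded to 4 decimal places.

-1.5448

x̄ = (0 + 4 - 5 + 9 + 5 + 6 - 28) / 7 = -1.2857
deviations (xᵢ − x̄): 1.2857, 5.2857, -3.7143, 10.2857, 6.2857, 7.2857, -26.7143
Σ(xᵢ − x̄)² = 955.4286 ⇒ m₂ = 955.4286/7 = 136.48980
Σ(xᵢ − x̄)³ = -17242.8980 ⇒ m₃ = -17242.8980/7 = -2463.27114
m₂^(3/2) = 136.48980^(1.5) = 1594.59455
g1 = m₃ / m₂^(3/2) = -2463.27114 / 1594.59455 ≈ -1.5448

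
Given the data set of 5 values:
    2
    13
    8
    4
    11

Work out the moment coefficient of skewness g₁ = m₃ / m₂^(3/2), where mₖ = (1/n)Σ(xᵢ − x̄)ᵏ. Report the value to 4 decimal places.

-0.0723

x̄ = (2 + 13 + 8 + 4 + 11) / 5 = 7.6000
deviations (xᵢ − x̄): -5.6000, 5.4000, 0.4000, -3.6000, 3.4000
Σ(xᵢ − x̄)² = 85.2000 ⇒ m₂ = 85.2000/5 = 17.04000
Σ(xᵢ − x̄)³ = -25.4400 ⇒ m₃ = -25.4400/5 = -5.08800
m₂^(3/2) = 17.04000^(1.5) = 70.34033
g₁ = m₃ / m₂^(3/2) = -5.08800 / 70.34033 ≈ -0.0723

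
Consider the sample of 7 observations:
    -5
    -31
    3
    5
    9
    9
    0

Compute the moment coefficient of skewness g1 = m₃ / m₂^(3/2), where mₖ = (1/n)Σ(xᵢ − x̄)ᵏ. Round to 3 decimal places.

x̄ = (-5 - 31 + 3 + 5 + 9 + 9 + 0) / 7 = -1.4286
deviations (xᵢ − x̄): -3.5714, -29.5714, 4.4286, 6.4286, 10.4286, 10.4286, 1.4286
Σ(xᵢ − x̄)² = 1167.7143 ⇒ m₂ = 1167.7143/7 = 166.81633
Σ(xᵢ − x̄)³ = -23281.1020 ⇒ m₃ = -23281.1020/7 = -3325.87172
m₂^(3/2) = 166.81633^(1.5) = 2154.55622
g1 = m₃ / m₂^(3/2) = -3325.87172 / 2154.55622 ≈ -1.544

-1.544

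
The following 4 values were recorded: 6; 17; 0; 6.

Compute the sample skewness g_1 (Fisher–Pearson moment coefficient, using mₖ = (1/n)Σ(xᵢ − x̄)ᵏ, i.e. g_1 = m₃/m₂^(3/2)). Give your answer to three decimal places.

x̄ = (6 + 17 + 0 + 6) / 4 = 7.2500
deviations (xᵢ − x̄): -1.2500, 9.7500, -7.2500, -1.2500
Σ(xᵢ − x̄)² = 150.7500 ⇒ m₂ = 150.7500/4 = 37.68750
Σ(xᵢ − x̄)³ = 541.8750 ⇒ m₃ = 541.8750/4 = 135.46875
m₂^(3/2) = 37.68750^(1.5) = 231.36411
g_1 = m₃ / m₂^(3/2) = 135.46875 / 231.36411 ≈ 0.586

0.586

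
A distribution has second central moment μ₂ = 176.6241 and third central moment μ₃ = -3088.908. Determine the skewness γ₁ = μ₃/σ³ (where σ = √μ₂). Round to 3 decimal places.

σ = √μ₂ = √176.6241 = 13.29000
σ³ = μ₂^(3/2) = 2347.33429
γ₁ = μ₃/σ³ = -3088.908 / 2347.33429 ≈ -1.316

-1.316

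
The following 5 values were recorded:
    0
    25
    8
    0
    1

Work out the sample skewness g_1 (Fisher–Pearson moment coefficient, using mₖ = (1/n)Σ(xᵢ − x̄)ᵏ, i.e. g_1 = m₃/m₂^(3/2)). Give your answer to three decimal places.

x̄ = (0 + 25 + 8 + 0 + 1) / 5 = 6.8000
deviations (xᵢ − x̄): -6.8000, 18.2000, 1.2000, -6.8000, -5.8000
Σ(xᵢ − x̄)² = 458.8000 ⇒ m₂ = 458.8000/5 = 91.76000
Σ(xᵢ − x̄)³ = 5206.3200 ⇒ m₃ = 5206.3200/5 = 1041.26400
m₂^(3/2) = 91.76000^(1.5) = 878.98225
g_1 = m₃ / m₂^(3/2) = 1041.26400 / 878.98225 ≈ 1.185

1.185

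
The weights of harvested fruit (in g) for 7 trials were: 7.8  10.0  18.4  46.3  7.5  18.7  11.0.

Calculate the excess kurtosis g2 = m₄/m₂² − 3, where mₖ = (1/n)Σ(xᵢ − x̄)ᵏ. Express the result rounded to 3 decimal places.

1.145

x̄ = 17.1000
Σ(xᵢ − x̄)² = 1123.1600 ⇒ m₂ = 160.45143
Σ(xᵢ − x̄)⁴ = 746904.1172 ⇒ m₄ = 106700.58817
m₂² = 25744.66093
g2 = m₄/m₂² − 3 = 4.14457 − 3 ≈ 1.145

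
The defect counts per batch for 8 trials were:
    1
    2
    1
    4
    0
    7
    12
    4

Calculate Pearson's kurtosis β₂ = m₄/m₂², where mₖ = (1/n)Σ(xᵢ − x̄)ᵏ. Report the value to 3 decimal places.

x̄ = 3.8750
Σ(xᵢ − x̄)² = 110.8750 ⇒ m₂ = 13.85938
Σ(xᵢ − x̄)⁴ = 4827.9004 ⇒ m₄ = 603.48755
m₂² = 192.08228
β₂ = m₄/m₂² = 603.48755 / 192.08228 ≈ 3.142

3.142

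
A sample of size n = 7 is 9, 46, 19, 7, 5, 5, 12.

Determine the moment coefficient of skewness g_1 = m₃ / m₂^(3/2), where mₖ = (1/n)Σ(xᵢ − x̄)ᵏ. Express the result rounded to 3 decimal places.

x̄ = (9 + 46 + 19 + 7 + 5 + 5 + 12) / 7 = 14.7143
deviations (xᵢ − x̄): -5.7143, 31.2857, 4.2857, -7.7143, -9.7143, -9.7143, -2.7143
Σ(xᵢ − x̄)² = 1285.4286 ⇒ m₂ = 1285.4286/7 = 183.63265
Σ(xᵢ − x̄)³ = 28201.9592 ⇒ m₃ = 28201.9592/7 = 4028.85131
m₂^(3/2) = 183.63265^(1.5) = 2488.42676
g_1 = m₃ / m₂^(3/2) = 4028.85131 / 2488.42676 ≈ 1.619

1.619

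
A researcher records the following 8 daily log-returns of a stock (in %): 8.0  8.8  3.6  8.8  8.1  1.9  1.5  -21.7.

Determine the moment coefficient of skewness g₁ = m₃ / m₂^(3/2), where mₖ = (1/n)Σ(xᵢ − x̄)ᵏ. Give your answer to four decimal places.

-1.8760

x̄ = (8.0 + 8.8 + 3.6 + 8.8 + 8.1 + 1.9 + 1.5 - 21.7) / 8 = 2.3750
deviations (xᵢ − x̄): 5.6250, 6.4250, 1.2250, 6.4250, 5.7250, -0.4750, -0.8750, -24.0750
Σ(xᵢ − x̄)² = 729.0750 ⇒ m₂ = 729.0750/8 = 91.13438
Σ(xᵢ − x̄)³ = -13056.8693 ⇒ m₃ = -13056.8693/8 = -1632.10866
m₂^(3/2) = 91.13438^(1.5) = 870.00817
g₁ = m₃ / m₂^(3/2) = -1632.10866 / 870.00817 ≈ -1.8760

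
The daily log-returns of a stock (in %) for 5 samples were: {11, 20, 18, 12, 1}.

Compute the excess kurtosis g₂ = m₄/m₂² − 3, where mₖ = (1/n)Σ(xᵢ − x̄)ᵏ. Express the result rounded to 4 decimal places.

-0.8323

x̄ = 12.4000
Σ(xᵢ − x̄)² = 221.2000 ⇒ m₂ = 44.24000
Σ(xᵢ − x̄)⁴ = 21213.1360 ⇒ m₄ = 4242.62720
m₂² = 1957.17760
g₂ = m₄/m₂² − 3 = 2.16773 − 3 ≈ -0.8323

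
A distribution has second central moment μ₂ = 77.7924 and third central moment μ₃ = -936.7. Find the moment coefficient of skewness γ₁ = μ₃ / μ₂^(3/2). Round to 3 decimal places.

σ = √μ₂ = √77.7924 = 8.82000
σ³ = μ₂^(3/2) = 686.12897
γ₁ = μ₃/σ³ = -936.7 / 686.12897 ≈ -1.365

-1.365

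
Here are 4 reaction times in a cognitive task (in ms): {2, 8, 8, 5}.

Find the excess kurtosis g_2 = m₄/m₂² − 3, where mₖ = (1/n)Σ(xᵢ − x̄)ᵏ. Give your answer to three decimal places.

x̄ = 5.7500
Σ(xᵢ − x̄)² = 24.7500 ⇒ m₂ = 6.18750
Σ(xᵢ − x̄)⁴ = 249.3281 ⇒ m₄ = 62.33203
m₂² = 38.28516
g_2 = m₄/m₂² − 3 = 1.62810 − 3 ≈ -1.372

-1.372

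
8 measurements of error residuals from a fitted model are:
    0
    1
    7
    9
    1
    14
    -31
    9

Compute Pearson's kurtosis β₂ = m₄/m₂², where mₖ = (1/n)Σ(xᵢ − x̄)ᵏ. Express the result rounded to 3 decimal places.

4.847

x̄ = 1.2500
Σ(xᵢ − x̄)² = 1357.5000 ⇒ m₂ = 169.68750
Σ(xᵢ − x̄)⁴ = 1116467.1563 ⇒ m₄ = 139558.39453
m₂² = 28793.84766
β₂ = m₄/m₂² = 139558.39453 / 28793.84766 ≈ 4.847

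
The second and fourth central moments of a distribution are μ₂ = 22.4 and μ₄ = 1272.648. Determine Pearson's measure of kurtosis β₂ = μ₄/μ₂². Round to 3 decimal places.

μ₂² = 22.4² = 501.76000
μ₄/μ₂² = 1272.648 / 501.76000 = 2.53637
β₂ ≈ 2.536

2.536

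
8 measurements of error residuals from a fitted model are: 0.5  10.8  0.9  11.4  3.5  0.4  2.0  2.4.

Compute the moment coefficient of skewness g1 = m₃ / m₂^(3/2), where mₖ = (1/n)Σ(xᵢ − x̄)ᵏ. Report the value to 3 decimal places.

x̄ = (0.5 + 10.8 + 0.9 + 11.4 + 3.5 + 0.4 + 2.0 + 2.4) / 8 = 3.9875
deviations (xᵢ − x̄): -3.4875, 6.8125, -3.0875, 7.4125, -0.4875, -3.5875, -1.9875, -1.5875
Σ(xᵢ − x̄)² = 142.6288 ⇒ m₂ = 142.6288/8 = 17.82859
Σ(xᵢ − x̄)³ = 593.4616 ⇒ m₃ = 593.4616/8 = 74.18270
m₂^(3/2) = 17.82859^(1.5) = 75.27931
g1 = m₃ / m₂^(3/2) = 74.18270 / 75.27931 ≈ 0.985

0.985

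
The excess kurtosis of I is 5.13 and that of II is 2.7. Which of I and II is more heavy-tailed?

Higher excess kurtosis ⇒ heavier tails relative to the normal distribution.
5.13 vs 2.7: the larger is 5.13, so I has heavier tails.

I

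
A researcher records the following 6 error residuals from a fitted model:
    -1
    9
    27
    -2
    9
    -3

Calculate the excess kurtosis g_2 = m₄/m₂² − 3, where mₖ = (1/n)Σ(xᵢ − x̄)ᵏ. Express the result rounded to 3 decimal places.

-0.269

x̄ = 6.5000
Σ(xᵢ − x̄)² = 651.5000 ⇒ m₂ = 108.58333
Σ(xᵢ − x̄)⁴ = 193217.3750 ⇒ m₄ = 32202.89583
m₂² = 11790.34028
g_2 = m₄/m₂² − 3 = 2.73129 − 3 ≈ -0.269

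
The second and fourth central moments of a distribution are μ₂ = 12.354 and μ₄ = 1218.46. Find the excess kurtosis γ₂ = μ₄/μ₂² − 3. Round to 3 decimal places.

μ₂² = 12.354² = 152.62132
μ₄/μ₂² = 1218.46 / 152.62132 = 7.98355
γ₂ = 7.98355 − 3 ≈ 4.984

4.984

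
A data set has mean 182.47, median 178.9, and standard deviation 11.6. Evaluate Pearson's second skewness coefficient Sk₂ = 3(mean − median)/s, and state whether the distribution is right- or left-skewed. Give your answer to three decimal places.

0.923, right-skewed

Sk₂ = 3(182.47 − 178.9) / 11.6 = 3 × 3.5700 / 11.6
    = 10.7100 / 11.6 ≈ 0.923
Sk₂ > 0 ⇒ mean > median ⇒ right-skewed (positive skew).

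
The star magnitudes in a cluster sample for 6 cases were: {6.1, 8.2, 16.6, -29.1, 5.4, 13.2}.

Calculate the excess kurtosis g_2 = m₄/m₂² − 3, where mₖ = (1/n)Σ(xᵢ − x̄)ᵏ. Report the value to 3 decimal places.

x̄ = 3.4000
Σ(xᵢ − x̄)² = 1360.8600 ⇒ m₂ = 226.81000
Σ(xᵢ − x̄)⁴ = 1155847.3074 ⇒ m₄ = 192641.21790
m₂² = 51442.77610
g_2 = m₄/m₂² − 3 = 3.74477 − 3 ≈ 0.745

0.745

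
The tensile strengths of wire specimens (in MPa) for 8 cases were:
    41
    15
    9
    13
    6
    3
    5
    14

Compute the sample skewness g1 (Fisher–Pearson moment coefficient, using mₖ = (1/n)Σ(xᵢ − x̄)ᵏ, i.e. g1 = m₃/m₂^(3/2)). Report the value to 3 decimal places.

x̄ = (41 + 15 + 9 + 13 + 6 + 3 + 5 + 14) / 8 = 13.2500
deviations (xᵢ − x̄): 27.7500, 1.7500, -4.2500, -0.2500, -7.2500, -10.2500, -8.2500, 0.7500
Σ(xᵢ − x̄)² = 1017.5000 ⇒ m₂ = 1017.5000/8 = 127.18750
Σ(xᵢ − x̄)³ = 19278.7500 ⇒ m₃ = 19278.7500/8 = 2409.84375
m₂^(3/2) = 127.18750^(1.5) = 1434.38801
g1 = m₃ / m₂^(3/2) = 2409.84375 / 1434.38801 ≈ 1.680

1.680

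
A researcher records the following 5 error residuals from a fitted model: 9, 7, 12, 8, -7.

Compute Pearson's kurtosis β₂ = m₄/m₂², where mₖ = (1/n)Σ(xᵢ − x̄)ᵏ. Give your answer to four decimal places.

x̄ = 5.8000
Σ(xᵢ − x̄)² = 218.8000 ⇒ m₂ = 43.76000
Σ(xᵢ − x̄)⁴ = 28451.5360 ⇒ m₄ = 5690.30720
m₂² = 1914.93760
β₂ = m₄/m₂² = 5690.30720 / 1914.93760 ≈ 2.9715

2.9715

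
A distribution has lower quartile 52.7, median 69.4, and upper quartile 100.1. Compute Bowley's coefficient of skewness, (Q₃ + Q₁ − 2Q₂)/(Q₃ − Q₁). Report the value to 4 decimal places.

numerator: Q₃ + Q₁ − 2Q₂ = 100.1 + 52.7 − 2×69.4 = 14.0000
denominator: Q₃ − Q₁ = 100.1 − 52.7 = 47.4000
Bowley skewness = 14.0000 / 47.4000 ≈ 0.2954

0.2954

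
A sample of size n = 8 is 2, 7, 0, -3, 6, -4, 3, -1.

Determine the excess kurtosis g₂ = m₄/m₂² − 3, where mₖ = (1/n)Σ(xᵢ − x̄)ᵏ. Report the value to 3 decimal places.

-1.246

x̄ = 1.2500
Σ(xᵢ − x̄)² = 111.5000 ⇒ m₂ = 13.93750
Σ(xᵢ − x̄)⁴ = 2725.9063 ⇒ m₄ = 340.73828
m₂² = 194.25391
g₂ = m₄/m₂² − 3 = 1.75409 − 3 ≈ -1.246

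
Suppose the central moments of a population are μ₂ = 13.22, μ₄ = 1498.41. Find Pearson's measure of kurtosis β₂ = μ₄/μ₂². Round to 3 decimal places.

μ₂² = 13.22² = 174.76840
μ₄/μ₂² = 1498.41 / 174.76840 = 8.57369
β₂ ≈ 8.574

8.574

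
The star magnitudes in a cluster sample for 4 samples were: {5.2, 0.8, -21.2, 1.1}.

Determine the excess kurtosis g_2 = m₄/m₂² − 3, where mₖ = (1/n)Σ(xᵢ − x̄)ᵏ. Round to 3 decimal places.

-0.731

x̄ = -3.5250
Σ(xᵢ − x̄)² = 428.6275 ⇒ m₂ = 107.15688
Σ(xᵢ − x̄)⁴ = 104199.8446 ⇒ m₄ = 26049.96114
m₂² = 11482.59586
g_2 = m₄/m₂² − 3 = 2.26865 − 3 ≈ -0.731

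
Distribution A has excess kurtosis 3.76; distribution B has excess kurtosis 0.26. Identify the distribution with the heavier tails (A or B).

Higher excess kurtosis ⇒ heavier tails relative to the normal distribution.
3.76 vs 0.26: the larger is 3.76, so A has heavier tails.

A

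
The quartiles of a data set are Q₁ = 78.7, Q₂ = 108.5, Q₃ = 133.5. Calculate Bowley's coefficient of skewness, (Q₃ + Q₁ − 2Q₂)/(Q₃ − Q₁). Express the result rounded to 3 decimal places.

numerator: Q₃ + Q₁ − 2Q₂ = 133.5 + 78.7 − 2×108.5 = -4.8000
denominator: Q₃ − Q₁ = 133.5 − 78.7 = 54.8000
Bowley skewness = -4.8000 / 54.8000 ≈ -0.088

-0.088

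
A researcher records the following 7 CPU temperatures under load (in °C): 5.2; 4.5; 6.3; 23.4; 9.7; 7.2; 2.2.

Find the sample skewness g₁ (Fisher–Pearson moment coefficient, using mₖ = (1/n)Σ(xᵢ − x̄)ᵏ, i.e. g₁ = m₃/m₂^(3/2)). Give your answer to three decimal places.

x̄ = (5.2 + 4.5 + 6.3 + 23.4 + 9.7 + 7.2 + 2.2) / 7 = 8.3571
deviations (xᵢ − x̄): -3.1571, -3.8571, -2.0571, 15.0429, 1.3429, -1.1571, -6.1571
Σ(xᵢ − x̄)² = 296.4171 ⇒ m₂ = 296.4171/7 = 42.34531
Σ(xᵢ − x̄)³ = 3073.9043 ⇒ m₃ = 3073.9043/7 = 439.12919
m₂^(3/2) = 42.34531^(1.5) = 275.55476
g₁ = m₃ / m₂^(3/2) = 439.12919 / 275.55476 ≈ 1.594

1.594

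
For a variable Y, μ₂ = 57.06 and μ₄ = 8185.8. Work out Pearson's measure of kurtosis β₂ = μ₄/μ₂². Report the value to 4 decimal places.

2.5142

μ₂² = 57.06² = 3255.84360
μ₄/μ₂² = 8185.8 / 3255.84360 = 2.51419
β₂ ≈ 2.5142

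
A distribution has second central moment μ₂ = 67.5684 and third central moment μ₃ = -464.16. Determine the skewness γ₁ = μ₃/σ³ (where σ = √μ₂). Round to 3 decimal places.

-0.836

σ = √μ₂ = √67.5684 = 8.22000
σ³ = μ₂^(3/2) = 555.41225
γ₁ = μ₃/σ³ = -464.16 / 555.41225 ≈ -0.836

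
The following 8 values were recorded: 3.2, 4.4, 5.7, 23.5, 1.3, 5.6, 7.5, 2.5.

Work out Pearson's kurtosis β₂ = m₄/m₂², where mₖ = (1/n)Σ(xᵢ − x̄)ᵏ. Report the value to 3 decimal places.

5.293

x̄ = 6.7125
Σ(xᵢ − x̄)² = 349.4288 ⇒ m₂ = 43.67859
Σ(xᵢ − x̄)⁴ = 80779.4797 ⇒ m₄ = 10097.43497
m₂² = 1907.81955
β₂ = m₄/m₂² = 10097.43497 / 1907.81955 ≈ 5.293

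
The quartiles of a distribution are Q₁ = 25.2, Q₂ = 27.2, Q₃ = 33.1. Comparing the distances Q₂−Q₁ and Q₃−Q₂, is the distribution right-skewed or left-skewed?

Q₂ − Q₁ = 2.0;  Q₃ − Q₂ = 5.9
Q₃ − Q₂ > Q₂ − Q₁ ⇒ the upper half is more spread out ⇒ right-skewed.

right-skewed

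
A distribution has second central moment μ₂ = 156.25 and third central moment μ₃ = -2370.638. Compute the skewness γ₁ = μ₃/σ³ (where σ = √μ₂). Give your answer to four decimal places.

-1.2138

σ = √μ₂ = √156.25 = 12.50000
σ³ = μ₂^(3/2) = 1953.12500
γ₁ = μ₃/σ³ = -2370.638 / 1953.12500 ≈ -1.2138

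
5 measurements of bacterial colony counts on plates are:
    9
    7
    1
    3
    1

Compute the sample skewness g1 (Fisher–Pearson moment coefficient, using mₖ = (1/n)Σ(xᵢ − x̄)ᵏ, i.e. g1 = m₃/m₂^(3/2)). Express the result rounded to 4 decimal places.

0.3805

x̄ = (9 + 7 + 1 + 3 + 1) / 5 = 4.2000
deviations (xᵢ − x̄): 4.8000, 2.8000, -3.2000, -1.2000, -3.2000
Σ(xᵢ − x̄)² = 52.8000 ⇒ m₂ = 52.8000/5 = 10.56000
Σ(xᵢ − x̄)³ = 65.2800 ⇒ m₃ = 65.2800/5 = 13.05600
m₂^(3/2) = 10.56000^(1.5) = 34.31594
g1 = m₃ / m₂^(3/2) = 13.05600 / 34.31594 ≈ 0.3805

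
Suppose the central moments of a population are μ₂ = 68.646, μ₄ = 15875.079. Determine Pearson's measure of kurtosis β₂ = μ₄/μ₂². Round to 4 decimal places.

μ₂² = 68.646² = 4712.27332
μ₄/μ₂² = 15875.079 / 4712.27332 = 3.36888
β₂ ≈ 3.3689

3.3689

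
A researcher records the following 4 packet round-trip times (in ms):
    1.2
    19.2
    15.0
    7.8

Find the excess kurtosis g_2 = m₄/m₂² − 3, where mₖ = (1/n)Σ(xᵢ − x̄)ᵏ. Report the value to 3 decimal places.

x̄ = 10.8000
Σ(xᵢ − x̄)² = 189.3600 ⇒ m₂ = 47.34000
Σ(xᵢ − x̄)⁴ = 13864.3488 ⇒ m₄ = 3466.08720
m₂² = 2241.07560
g_2 = m₄/m₂² − 3 = 1.54662 − 3 ≈ -1.453

-1.453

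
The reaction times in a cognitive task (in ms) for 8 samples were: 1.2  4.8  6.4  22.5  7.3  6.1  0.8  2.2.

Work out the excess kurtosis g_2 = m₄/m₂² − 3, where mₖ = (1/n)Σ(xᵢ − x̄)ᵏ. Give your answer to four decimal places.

x̄ = 6.4125
Σ(xᵢ − x̄)² = 338.7087 ⇒ m₂ = 42.33859
Σ(xᵢ − x̄)⁴ = 69034.1615 ⇒ m₄ = 8629.27019
m₂² = 1792.55652
g_2 = m₄/m₂² − 3 = 4.81395 − 3 ≈ 1.8139

1.8139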